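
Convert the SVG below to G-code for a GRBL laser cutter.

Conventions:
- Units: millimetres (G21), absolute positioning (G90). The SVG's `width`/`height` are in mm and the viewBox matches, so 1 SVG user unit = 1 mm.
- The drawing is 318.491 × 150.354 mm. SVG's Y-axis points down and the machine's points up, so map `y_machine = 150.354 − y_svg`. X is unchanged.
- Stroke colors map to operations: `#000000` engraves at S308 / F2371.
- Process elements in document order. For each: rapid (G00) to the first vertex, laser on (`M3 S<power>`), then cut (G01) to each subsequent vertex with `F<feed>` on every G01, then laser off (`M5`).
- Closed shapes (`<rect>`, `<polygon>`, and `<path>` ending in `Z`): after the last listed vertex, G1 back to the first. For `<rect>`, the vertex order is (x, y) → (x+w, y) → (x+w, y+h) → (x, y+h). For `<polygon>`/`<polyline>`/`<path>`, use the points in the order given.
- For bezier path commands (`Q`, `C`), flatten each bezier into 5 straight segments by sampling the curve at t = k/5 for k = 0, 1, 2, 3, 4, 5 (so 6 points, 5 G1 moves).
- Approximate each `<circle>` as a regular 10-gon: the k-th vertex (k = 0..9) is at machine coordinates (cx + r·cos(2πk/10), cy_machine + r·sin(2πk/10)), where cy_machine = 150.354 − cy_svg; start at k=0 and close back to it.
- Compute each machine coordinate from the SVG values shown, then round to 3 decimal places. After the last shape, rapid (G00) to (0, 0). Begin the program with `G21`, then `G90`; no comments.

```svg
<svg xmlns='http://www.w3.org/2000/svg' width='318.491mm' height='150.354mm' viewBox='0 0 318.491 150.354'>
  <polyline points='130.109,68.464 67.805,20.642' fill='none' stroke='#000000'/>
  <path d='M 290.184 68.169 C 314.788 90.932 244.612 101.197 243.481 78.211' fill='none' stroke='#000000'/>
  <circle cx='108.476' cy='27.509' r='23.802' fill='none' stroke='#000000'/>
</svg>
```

1 u = 1 mm; y_m = 150.354 − y.

[1] `<polyline>` line segment, #000000→engrave S308 F2371: (130.109,81.890) → (67.805,129.712)

[2] `<path>` cubic bezier, #000000→engrave S308 F2371: (290.184,82.185) → (294.883,70.193) → (284.699,62.197) → (267.495,59.192) → (251.134,62.175) → (243.481,72.143)

[3] `<circle>` circle, #000000→engrave S308 F2371: (132.278,122.845) → (127.732,136.835) → (115.831,145.482) → (101.121,145.482) → (89.220,136.835) → (84.674,122.845) → (89.220,108.855) → (101.121,100.208) → (115.831,100.208) → (127.732,108.855) → (132.278,122.845) (closed)

G21
G90
G00 X130.109 Y81.890
M3 S308
G01 X67.805 Y129.712 F2371
M5
G00 X290.184 Y82.185
M3 S308
G01 X294.883 Y70.193 F2371
G01 X284.699 Y62.197 F2371
G01 X267.495 Y59.192 F2371
G01 X251.134 Y62.175 F2371
G01 X243.481 Y72.143 F2371
M5
G00 X132.278 Y122.845
M3 S308
G01 X127.732 Y136.835 F2371
G01 X115.831 Y145.482 F2371
G01 X101.121 Y145.482 F2371
G01 X89.220 Y136.835 F2371
G01 X84.674 Y122.845 F2371
G01 X89.220 Y108.855 F2371
G01 X101.121 Y100.208 F2371
G01 X115.831 Y100.208 F2371
G01 X127.732 Y108.855 F2371
G01 X132.278 Y122.845 F2371
M5
G00 X0.000 Y0.000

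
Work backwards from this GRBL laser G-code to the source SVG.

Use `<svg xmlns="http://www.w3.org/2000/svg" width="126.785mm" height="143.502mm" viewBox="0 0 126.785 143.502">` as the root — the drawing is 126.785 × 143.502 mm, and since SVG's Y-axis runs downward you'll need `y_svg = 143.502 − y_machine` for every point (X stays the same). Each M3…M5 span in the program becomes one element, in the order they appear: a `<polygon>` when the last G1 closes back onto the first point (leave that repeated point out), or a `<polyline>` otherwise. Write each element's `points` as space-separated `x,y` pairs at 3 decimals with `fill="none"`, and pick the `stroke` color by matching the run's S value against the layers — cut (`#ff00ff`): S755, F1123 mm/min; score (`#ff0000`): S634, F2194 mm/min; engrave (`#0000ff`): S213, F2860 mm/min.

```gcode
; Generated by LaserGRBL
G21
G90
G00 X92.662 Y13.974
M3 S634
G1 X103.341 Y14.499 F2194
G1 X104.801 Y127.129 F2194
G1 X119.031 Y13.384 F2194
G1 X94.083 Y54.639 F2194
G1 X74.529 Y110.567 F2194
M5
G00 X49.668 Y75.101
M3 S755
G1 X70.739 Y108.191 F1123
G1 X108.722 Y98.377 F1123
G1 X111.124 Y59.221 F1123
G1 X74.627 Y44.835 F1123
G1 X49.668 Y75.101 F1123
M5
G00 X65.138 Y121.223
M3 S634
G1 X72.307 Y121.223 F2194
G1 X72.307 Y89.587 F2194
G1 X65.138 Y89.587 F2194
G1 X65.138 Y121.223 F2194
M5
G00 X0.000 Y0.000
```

Each laser-on run becomes one SVG element. Flip Y back into SVG space with y_svg = 143.502 − y_machine.

Run 1: power S634 maps to stroke `#ff0000` (score). The run is open, so emit a `<polyline>` with points (Y-flipped): 92.662,129.528 103.341,129.003 104.801,16.373 119.031,130.118 94.083,88.863 74.529,32.935.

Run 2: power S755 maps to stroke `#ff00ff` (cut). The run returns to its start, so emit a `<polygon>` with points (Y-flipped): 49.668,68.401 70.739,35.311 108.722,45.125 111.124,84.281 74.627,98.667.

Run 3: S634 ⇒ score layer `#ff0000`. The run returns to its start, so emit a `<polygon>` with points (Y-flipped): 65.138,22.279 72.307,22.279 72.307,53.915 65.138,53.915.

<svg xmlns="http://www.w3.org/2000/svg" width="126.785mm" height="143.502mm" viewBox="0 0 126.785 143.502">
  <polyline points="92.662,129.528 103.341,129.003 104.801,16.373 119.031,130.118 94.083,88.863 74.529,32.935" fill="none" stroke="#ff0000"/>
  <polygon points="49.668,68.401 70.739,35.311 108.722,45.125 111.124,84.281 74.627,98.667" fill="none" stroke="#ff00ff"/>
  <polygon points="65.138,22.279 72.307,22.279 72.307,53.915 65.138,53.915" fill="none" stroke="#ff0000"/>
</svg>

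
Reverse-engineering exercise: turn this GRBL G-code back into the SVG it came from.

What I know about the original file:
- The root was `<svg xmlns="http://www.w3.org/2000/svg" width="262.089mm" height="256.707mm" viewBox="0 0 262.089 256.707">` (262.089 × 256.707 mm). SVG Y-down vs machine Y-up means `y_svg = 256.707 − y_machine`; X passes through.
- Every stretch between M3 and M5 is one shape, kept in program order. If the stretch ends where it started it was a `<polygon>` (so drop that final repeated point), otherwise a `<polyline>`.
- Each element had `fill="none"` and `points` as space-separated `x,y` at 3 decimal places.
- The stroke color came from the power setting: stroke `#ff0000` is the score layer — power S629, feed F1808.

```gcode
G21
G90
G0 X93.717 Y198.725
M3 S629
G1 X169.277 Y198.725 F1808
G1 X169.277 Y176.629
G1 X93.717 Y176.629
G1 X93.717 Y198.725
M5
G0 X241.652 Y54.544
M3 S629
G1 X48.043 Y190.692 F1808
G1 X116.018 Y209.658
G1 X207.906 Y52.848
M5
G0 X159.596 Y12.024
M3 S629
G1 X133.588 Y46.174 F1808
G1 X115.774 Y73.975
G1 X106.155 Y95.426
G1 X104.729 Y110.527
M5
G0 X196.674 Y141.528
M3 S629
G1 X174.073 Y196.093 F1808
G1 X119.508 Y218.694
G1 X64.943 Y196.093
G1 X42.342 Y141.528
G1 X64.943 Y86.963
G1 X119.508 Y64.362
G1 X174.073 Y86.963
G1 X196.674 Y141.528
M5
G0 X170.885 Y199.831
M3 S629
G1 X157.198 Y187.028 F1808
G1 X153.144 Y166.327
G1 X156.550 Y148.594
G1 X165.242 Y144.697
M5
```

Machine Y-up, SVG Y-down with viewBox height 256.707, so y_svg = 256.707 − y_machine; X carries over. Every run uses S629, so all elements get stroke `#ff0000` (score).

Run 1: The run returns to its start, so emit a `<polygon>` with points (Y-flipped): 93.717,57.982 169.277,57.982 169.277,80.078 93.717,80.078.

Run 2: The run is open, so emit a `<polyline>` with points (Y-flipped): 241.652,202.163 48.043,66.015 116.018,47.049 207.906,203.859.

Run 3: The run is open, so emit a `<polyline>` with points (Y-flipped): 159.596,244.683 133.588,210.533 115.774,182.732 106.155,161.281 104.729,146.180.

Run 4: The run returns to its start, so emit a `<polygon>` with points (Y-flipped): 196.674,115.179 174.073,60.614 119.508,38.013 64.943,60.614 42.342,115.179 64.943,169.744 119.508,192.345 174.073,169.744.

Run 5: The run is open, so emit a `<polyline>` with points (Y-flipped): 170.885,56.876 157.198,69.679 153.144,90.380 156.550,108.113 165.242,112.010.

<svg xmlns="http://www.w3.org/2000/svg" width="262.089mm" height="256.707mm" viewBox="0 0 262.089 256.707">
  <polygon points="93.717,57.982 169.277,57.982 169.277,80.078 93.717,80.078" fill="none" stroke="#ff0000"/>
  <polyline points="241.652,202.163 48.043,66.015 116.018,47.049 207.906,203.859" fill="none" stroke="#ff0000"/>
  <polyline points="159.596,244.683 133.588,210.533 115.774,182.732 106.155,161.281 104.729,146.180" fill="none" stroke="#ff0000"/>
  <polygon points="196.674,115.179 174.073,60.614 119.508,38.013 64.943,60.614 42.342,115.179 64.943,169.744 119.508,192.345 174.073,169.744" fill="none" stroke="#ff0000"/>
  <polyline points="170.885,56.876 157.198,69.679 153.144,90.380 156.550,108.113 165.242,112.010" fill="none" stroke="#ff0000"/>
</svg>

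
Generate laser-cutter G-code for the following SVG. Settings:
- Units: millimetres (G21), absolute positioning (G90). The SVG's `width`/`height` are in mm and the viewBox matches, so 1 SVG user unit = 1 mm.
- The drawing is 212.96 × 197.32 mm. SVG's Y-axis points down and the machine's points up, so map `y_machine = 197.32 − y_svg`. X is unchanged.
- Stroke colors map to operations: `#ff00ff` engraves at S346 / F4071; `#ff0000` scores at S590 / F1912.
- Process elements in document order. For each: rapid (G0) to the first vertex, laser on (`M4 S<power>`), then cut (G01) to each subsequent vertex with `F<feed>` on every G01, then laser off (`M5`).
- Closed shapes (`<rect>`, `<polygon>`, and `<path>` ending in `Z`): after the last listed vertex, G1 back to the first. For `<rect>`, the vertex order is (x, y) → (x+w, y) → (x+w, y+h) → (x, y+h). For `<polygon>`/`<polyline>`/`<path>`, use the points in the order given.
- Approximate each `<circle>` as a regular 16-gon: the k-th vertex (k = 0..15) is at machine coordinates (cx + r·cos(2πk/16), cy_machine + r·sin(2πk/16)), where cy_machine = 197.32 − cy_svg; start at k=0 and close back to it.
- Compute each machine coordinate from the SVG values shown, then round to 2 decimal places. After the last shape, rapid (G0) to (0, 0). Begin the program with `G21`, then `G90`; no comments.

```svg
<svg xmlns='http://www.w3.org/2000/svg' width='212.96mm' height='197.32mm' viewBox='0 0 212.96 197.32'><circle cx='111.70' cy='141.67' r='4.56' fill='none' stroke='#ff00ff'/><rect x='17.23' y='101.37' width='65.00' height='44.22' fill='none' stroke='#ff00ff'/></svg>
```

1 u = 1 mm; y_m = 197.32 − y.

[1] `<circle>` circle, #ff00ff→engrave S346 F4071: (116.26,55.65) → (115.91,57.40) → (114.92,58.87) → (113.45,59.86) → (111.70,60.21) → (109.95,59.86) → (108.48,58.87) → (107.49,57.40) → (107.14,55.65) → (107.49,53.90) → (108.48,52.43) → (109.95,51.44) → (111.70,51.09) → (113.45,51.44) → (114.92,52.43) → (115.91,53.90) → (116.26,55.65) (closed)

[2] `<rect>` rectangle, #ff00ff→engrave S346 F4071: (17.23,95.95) → (82.23,95.95) → (82.23,51.73) → (17.23,51.73) → (17.23,95.95) (closed)

G21
G90
G0 X116.26 Y55.65
M4 S346
G01 X115.91 Y57.40 F4071
G01 X114.92 Y58.87 F4071
G01 X113.45 Y59.86 F4071
G01 X111.70 Y60.21 F4071
G01 X109.95 Y59.86 F4071
G01 X108.48 Y58.87 F4071
G01 X107.49 Y57.40 F4071
G01 X107.14 Y55.65 F4071
G01 X107.49 Y53.90 F4071
G01 X108.48 Y52.43 F4071
G01 X109.95 Y51.44 F4071
G01 X111.70 Y51.09 F4071
G01 X113.45 Y51.44 F4071
G01 X114.92 Y52.43 F4071
G01 X115.91 Y53.90 F4071
G01 X116.26 Y55.65 F4071
M5
G0 X17.23 Y95.95
M4 S346
G01 X82.23 Y95.95 F4071
G01 X82.23 Y51.73 F4071
G01 X17.23 Y51.73 F4071
G01 X17.23 Y95.95 F4071
M5
G0 X0.00 Y0.00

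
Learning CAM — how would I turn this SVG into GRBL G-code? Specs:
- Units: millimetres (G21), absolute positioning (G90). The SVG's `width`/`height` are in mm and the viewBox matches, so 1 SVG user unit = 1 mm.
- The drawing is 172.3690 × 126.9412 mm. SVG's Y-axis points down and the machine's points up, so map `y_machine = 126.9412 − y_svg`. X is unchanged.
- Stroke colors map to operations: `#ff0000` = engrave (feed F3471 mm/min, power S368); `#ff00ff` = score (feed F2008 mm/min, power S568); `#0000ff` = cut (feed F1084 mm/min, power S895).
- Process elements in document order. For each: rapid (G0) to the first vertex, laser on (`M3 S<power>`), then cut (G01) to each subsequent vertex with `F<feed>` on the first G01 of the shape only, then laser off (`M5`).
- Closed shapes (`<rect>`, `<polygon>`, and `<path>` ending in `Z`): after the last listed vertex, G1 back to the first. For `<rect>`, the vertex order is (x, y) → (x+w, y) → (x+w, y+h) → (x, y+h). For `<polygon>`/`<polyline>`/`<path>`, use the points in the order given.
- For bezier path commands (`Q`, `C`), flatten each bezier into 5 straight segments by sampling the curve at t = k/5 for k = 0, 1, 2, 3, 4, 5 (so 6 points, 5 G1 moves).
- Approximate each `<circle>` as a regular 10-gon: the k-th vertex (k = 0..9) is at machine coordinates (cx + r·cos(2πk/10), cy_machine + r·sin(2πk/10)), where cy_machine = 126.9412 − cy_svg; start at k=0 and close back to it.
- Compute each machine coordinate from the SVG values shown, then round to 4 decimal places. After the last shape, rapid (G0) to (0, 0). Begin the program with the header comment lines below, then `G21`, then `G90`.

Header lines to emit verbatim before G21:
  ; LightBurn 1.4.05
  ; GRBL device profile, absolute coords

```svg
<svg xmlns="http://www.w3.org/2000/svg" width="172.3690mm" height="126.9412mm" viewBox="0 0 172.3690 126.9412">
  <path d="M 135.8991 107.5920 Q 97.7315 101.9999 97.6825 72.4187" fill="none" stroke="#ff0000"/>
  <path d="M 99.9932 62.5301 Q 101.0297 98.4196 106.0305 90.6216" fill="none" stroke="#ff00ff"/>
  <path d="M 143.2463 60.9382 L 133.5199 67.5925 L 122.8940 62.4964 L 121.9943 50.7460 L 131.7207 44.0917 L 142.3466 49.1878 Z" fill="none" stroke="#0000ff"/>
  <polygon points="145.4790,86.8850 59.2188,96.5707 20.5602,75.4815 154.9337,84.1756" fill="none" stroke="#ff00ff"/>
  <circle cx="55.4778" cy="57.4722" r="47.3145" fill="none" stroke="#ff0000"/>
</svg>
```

Since the viewBox matches the mm dimensions, user units are millimetres directly. The only transform is the Y-flip y_m = 126.9412 − y_svg.

Shape 1 is a quadratic bezier drawn with `<path>`. Its stroke #ff0000 means engrave at S368, F3471. After flipping Y the toolpath is (135.8991,19.3492) → (122.1568,22.5456) → (111.4640,27.6611) → (103.8207,34.6958) → (99.2268,43.6496) → (97.6825,54.5225).

Shape 2 is a quadratic bezier drawn with `<path>`. Its stroke #ff00ff means score at S568, F2008. After flipping Y the toolpath is (99.9932,64.4111) → (100.5664,51.8028) → (101.4567,42.6895) → (102.6641,37.0712) → (104.1888,34.9479) → (106.0305,36.3196).

Shape 3 is a regular polygon drawn with `<path>`. Its stroke #0000ff means cut at S895, F1084. After flipping Y the toolpath is (143.2463,66.0030) → (133.5199,59.3487) → (122.8940,64.4448) → (121.9943,76.1952) → (131.7207,82.8495) → (142.3466,77.7534) → (143.2463,66.0030), returning to the start.

Shape 4 is a closed polygon drawn with `<polygon>`. Its stroke #ff00ff means score at S568, F2008. After flipping Y the toolpath is (145.4790,40.0562) → (59.2188,30.3705) → (20.5602,51.4597) → (154.9337,42.7656) → (145.4790,40.0562), returning to the start.

Shape 5 is a circle drawn with `<circle>`. Its stroke #ff0000 means engrave at S368, F3471. After flipping Y the toolpath is (102.7923,69.4690) → (93.7560,97.2798) → (70.0988,114.4678) → (40.8568,114.4678) → (17.1996,97.2798) → (8.1633,69.4690) → (17.1996,41.6582) → (40.8568,24.4702) → (70.0988,24.4702) → (93.7560,41.6582) → (102.7923,69.4690), returning to the start.

; LightBurn 1.4.05
; GRBL device profile, absolute coords
G21
G90
G0 X135.8991 Y19.3492
M3 S368
G01 X122.1568 Y22.5456 F3471
G01 X111.4640 Y27.6611
G01 X103.8207 Y34.6958
G01 X99.2268 Y43.6496
G01 X97.6825 Y54.5225
M5
G0 X99.9932 Y64.4111
M3 S568
G01 X100.5664 Y51.8028 F2008
G01 X101.4567 Y42.6895
G01 X102.6641 Y37.0712
G01 X104.1888 Y34.9479
G01 X106.0305 Y36.3196
M5
G0 X143.2463 Y66.0030
M3 S895
G01 X133.5199 Y59.3487 F1084
G01 X122.8940 Y64.4448
G01 X121.9943 Y76.1952
G01 X131.7207 Y82.8495
G01 X142.3466 Y77.7534
G01 X143.2463 Y66.0030
M5
G0 X145.4790 Y40.0562
M3 S568
G01 X59.2188 Y30.3705 F2008
G01 X20.5602 Y51.4597
G01 X154.9337 Y42.7656
G01 X145.4790 Y40.0562
M5
G0 X102.7923 Y69.4690
M3 S368
G01 X93.7560 Y97.2798 F3471
G01 X70.0988 Y114.4678
G01 X40.8568 Y114.4678
G01 X17.1996 Y97.2798
G01 X8.1633 Y69.4690
G01 X17.1996 Y41.6582
G01 X40.8568 Y24.4702
G01 X70.0988 Y24.4702
G01 X93.7560 Y41.6582
G01 X102.7923 Y69.4690
M5
G0 X0.0000 Y0.0000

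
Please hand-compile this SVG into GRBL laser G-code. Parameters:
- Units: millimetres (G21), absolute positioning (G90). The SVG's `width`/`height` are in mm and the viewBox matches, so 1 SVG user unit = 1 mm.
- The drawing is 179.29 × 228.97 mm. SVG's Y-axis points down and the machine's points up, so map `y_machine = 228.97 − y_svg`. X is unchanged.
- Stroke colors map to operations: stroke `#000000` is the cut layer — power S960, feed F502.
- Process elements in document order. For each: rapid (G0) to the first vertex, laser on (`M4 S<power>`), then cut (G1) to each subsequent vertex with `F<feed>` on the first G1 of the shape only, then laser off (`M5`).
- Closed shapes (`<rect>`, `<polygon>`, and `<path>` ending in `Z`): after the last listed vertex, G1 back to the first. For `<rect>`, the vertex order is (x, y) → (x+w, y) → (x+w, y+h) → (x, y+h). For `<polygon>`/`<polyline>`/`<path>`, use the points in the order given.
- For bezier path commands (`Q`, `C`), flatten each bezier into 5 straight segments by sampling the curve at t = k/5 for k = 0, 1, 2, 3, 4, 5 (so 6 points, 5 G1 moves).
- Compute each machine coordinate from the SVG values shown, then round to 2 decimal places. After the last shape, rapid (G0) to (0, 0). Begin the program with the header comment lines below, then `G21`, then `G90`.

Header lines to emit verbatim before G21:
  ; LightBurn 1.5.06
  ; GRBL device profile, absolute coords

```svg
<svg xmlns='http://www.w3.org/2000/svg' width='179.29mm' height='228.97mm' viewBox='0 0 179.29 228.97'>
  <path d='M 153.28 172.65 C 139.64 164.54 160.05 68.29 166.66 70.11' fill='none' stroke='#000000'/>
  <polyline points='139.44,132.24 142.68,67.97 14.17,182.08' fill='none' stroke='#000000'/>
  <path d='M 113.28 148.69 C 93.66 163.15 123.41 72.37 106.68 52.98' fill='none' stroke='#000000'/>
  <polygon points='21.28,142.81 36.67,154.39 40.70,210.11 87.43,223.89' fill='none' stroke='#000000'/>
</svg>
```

; LightBurn 1.5.06
; GRBL device profile, absolute coords
G21
G90
G0 X153.28 Y56.32
M4 S960
G1 X148.80 Y70.27 F502
G1 X150.19 Y96.44
G1 X155.17 Y125.89
G1 X161.42 Y149.67
G1 X166.66 Y158.86
M5
G0 X139.44 Y96.73
M4 S960
G1 X142.68 Y161.00 F502
G1 X14.17 Y46.89
M5
G0 X113.28 Y80.28
M4 S960
G1 X106.67 Y82.82 F502
G1 X107.30 Y102.14
G1 X110.58 Y129.76
G1 X111.91 Y157.20
G1 X106.68 Y175.99
M5
G0 X21.28 Y86.16
M4 S960
G1 X36.67 Y74.58 F502
G1 X40.70 Y18.86
G1 X87.43 Y5.08
G1 X21.28 Y86.16
M5
G0 X0.00 Y0.00

1 u = 1 mm; y_m = 228.97 − y.

[1] `<path>` cubic bezier, #000000→cut S960 F502: (153.28,56.32) → (148.80,70.27) → (150.19,96.44) → (155.17,125.89) → (161.42,149.67) → (166.66,158.86)

[2] `<polyline>` open polyline, #000000→cut S960 F502: (139.44,96.73) → (142.68,161.00) → (14.17,46.89)

[3] `<path>` cubic bezier, #000000→cut S960 F502: (113.28,80.28) → (106.67,82.82) → (107.30,102.14) → (110.58,129.76) → (111.91,157.20) → (106.68,175.99)

[4] `<polygon>` closed polygon, #000000→cut S960 F502: (21.28,86.16) → (36.67,74.58) → (40.70,18.86) → (87.43,5.08) → (21.28,86.16) (closed)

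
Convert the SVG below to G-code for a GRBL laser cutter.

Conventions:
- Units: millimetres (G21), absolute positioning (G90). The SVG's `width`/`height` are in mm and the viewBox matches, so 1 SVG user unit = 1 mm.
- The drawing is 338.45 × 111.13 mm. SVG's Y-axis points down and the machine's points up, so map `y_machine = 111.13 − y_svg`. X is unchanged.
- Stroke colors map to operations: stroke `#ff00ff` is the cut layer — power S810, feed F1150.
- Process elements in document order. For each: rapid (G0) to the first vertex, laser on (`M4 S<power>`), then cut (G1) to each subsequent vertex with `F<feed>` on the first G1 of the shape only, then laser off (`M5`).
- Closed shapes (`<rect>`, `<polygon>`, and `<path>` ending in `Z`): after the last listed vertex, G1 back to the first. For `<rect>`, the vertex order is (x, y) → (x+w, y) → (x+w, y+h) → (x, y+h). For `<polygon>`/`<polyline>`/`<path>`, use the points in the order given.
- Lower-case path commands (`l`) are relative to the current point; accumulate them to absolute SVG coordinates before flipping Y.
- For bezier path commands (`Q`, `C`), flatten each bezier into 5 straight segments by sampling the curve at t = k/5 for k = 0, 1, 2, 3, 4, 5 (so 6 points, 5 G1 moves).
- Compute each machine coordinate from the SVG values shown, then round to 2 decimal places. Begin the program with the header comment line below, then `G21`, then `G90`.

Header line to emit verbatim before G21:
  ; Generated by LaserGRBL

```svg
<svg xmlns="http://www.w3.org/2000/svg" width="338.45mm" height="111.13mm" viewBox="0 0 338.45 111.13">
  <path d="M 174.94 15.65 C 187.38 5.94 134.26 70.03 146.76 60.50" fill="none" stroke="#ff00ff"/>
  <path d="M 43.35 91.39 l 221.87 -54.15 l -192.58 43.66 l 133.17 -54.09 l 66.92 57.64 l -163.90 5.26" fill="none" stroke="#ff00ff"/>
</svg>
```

1 u = 1 mm; y_m = 111.13 − y.

[1] `<path>` cubic bezier, #ff00ff→cut S810 F1150: (174.94,95.48) → (175.59,93.63) → (166.79,81.14) → (154.86,65.10) → (146.08,52.57) → (146.76,50.63)

[2] `<path>` open polyline, #ff00ff→cut S810 F1150: (43.35,19.74) → (265.22,73.89) → (72.64,30.23) → (205.81,84.32) → (272.73,26.68) → (108.83,21.42)

; Generated by LaserGRBL
G21
G90
G0 X174.94 Y95.48
M4 S810
G1 X175.59 Y93.63 F1150
G1 X166.79 Y81.14
G1 X154.86 Y65.10
G1 X146.08 Y52.57
G1 X146.76 Y50.63
M5
G0 X43.35 Y19.74
M4 S810
G1 X265.22 Y73.89 F1150
G1 X72.64 Y30.23
G1 X205.81 Y84.32
G1 X272.73 Y26.68
G1 X108.83 Y21.42
M5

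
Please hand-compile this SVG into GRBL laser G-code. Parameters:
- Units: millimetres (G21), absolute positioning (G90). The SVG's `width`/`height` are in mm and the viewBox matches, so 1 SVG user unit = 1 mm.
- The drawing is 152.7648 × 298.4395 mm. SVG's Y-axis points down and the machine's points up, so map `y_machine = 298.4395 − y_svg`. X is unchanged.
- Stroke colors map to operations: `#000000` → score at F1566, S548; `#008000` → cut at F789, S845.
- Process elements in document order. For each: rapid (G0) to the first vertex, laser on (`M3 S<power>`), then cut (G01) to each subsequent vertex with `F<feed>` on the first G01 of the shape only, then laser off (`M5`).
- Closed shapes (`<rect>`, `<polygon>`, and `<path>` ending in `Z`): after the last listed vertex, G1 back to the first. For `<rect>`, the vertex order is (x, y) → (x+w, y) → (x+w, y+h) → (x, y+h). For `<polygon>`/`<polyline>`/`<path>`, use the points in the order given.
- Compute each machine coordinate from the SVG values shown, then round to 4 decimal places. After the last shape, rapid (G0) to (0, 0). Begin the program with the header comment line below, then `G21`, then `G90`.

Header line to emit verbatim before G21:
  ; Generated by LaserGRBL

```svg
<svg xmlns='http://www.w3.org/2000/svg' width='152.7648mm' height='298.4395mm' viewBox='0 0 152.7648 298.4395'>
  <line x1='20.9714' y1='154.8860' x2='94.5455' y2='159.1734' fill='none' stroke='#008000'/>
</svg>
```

Since the viewBox matches the mm dimensions, user units are millimetres directly. The only transform is the Y-flip y_m = 298.4395 − y_svg.

Shape 1 is a line segment drawn with `<line>`. Its stroke #008000 means cut at S845, F789. After flipping Y the toolpath is (20.9714,143.5535) → (94.5455,139.2661).

; Generated by LaserGRBL
G21
G90
G0 X20.9714 Y143.5535
M3 S845
G01 X94.5455 Y139.2661 F789
M5
G0 X0.0000 Y0.0000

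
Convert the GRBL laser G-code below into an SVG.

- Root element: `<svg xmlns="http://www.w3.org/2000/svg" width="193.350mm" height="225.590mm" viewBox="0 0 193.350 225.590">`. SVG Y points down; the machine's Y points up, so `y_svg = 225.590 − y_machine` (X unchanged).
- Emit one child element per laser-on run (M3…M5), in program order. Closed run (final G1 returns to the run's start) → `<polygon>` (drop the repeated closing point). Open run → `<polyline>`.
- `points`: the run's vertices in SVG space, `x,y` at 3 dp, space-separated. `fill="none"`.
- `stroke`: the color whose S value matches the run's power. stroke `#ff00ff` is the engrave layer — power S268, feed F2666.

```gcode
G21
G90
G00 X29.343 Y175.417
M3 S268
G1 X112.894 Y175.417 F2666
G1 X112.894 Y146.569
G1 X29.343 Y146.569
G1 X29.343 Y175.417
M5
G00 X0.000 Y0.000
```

y_svg = 225.590 − y_m. Every run uses S268, so all elements get stroke `#ff00ff` (engrave).

[1] closed run; points: 29.343,50.173 112.894,50.173 112.894,79.021 29.343,79.021

<svg xmlns="http://www.w3.org/2000/svg" width="193.350mm" height="225.590mm" viewBox="0 0 193.350 225.590">
  <polygon points="29.343,50.173 112.894,50.173 112.894,79.021 29.343,79.021" fill="none" stroke="#ff00ff"/>
</svg>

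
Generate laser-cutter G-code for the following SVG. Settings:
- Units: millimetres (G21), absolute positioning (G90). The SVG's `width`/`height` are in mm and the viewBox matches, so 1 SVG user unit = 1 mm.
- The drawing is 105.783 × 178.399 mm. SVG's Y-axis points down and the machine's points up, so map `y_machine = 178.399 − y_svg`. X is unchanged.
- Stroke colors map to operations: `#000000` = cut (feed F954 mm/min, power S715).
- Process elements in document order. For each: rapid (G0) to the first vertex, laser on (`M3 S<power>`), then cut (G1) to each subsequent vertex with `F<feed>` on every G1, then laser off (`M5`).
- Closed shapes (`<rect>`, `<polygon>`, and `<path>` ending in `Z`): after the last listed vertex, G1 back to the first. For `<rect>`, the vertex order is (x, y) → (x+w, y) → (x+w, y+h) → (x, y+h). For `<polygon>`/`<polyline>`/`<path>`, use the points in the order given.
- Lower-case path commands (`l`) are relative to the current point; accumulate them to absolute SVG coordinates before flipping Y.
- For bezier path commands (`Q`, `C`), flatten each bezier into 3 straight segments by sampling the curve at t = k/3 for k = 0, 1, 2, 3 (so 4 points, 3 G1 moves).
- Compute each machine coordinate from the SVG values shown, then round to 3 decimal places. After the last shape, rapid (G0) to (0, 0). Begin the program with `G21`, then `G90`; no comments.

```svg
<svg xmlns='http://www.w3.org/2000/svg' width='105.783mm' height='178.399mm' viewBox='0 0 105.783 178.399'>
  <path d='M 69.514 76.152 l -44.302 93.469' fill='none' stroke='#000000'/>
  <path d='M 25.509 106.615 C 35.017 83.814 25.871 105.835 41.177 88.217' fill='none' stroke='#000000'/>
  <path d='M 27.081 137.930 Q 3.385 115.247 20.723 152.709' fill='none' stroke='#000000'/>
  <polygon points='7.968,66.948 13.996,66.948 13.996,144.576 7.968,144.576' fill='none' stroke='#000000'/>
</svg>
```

G21
G90
G0 X69.514 Y102.247
M3 S715
G1 X25.212 Y8.778 F954
M5
G0 X25.509 Y71.784
M3 S715
G1 X30.396 Y82.773 F954
G1 X32.425 Y82.649 F954
G1 X41.177 Y90.182 F954
M5
G0 X27.081 Y40.469
M3 S715
G1 X15.843 Y48.908 F954
G1 X13.724 Y43.982 F954
G1 X20.723 Y25.690 F954
M5
G0 X7.968 Y111.451
M3 S715
G1 X13.996 Y111.451 F954
G1 X13.996 Y33.823 F954
G1 X7.968 Y33.823 F954
G1 X7.968 Y111.451 F954
M5
G0 X0.000 Y0.000

1 u = 1 mm; y_m = 178.399 − y.

[1] `<path>` line segment, #000000→cut S715 F954: (69.514,102.247) → (25.212,8.778)

[2] `<path>` cubic bezier, #000000→cut S715 F954: (25.509,71.784) → (30.396,82.773) → (32.425,82.649) → (41.177,90.182)

[3] `<path>` quadratic bezier, #000000→cut S715 F954: (27.081,40.469) → (15.843,48.908) → (13.724,43.982) → (20.723,25.690)

[4] `<polygon>` rectangle, #000000→cut S715 F954: (7.968,111.451) → (13.996,111.451) → (13.996,33.823) → (7.968,33.823) → (7.968,111.451) (closed)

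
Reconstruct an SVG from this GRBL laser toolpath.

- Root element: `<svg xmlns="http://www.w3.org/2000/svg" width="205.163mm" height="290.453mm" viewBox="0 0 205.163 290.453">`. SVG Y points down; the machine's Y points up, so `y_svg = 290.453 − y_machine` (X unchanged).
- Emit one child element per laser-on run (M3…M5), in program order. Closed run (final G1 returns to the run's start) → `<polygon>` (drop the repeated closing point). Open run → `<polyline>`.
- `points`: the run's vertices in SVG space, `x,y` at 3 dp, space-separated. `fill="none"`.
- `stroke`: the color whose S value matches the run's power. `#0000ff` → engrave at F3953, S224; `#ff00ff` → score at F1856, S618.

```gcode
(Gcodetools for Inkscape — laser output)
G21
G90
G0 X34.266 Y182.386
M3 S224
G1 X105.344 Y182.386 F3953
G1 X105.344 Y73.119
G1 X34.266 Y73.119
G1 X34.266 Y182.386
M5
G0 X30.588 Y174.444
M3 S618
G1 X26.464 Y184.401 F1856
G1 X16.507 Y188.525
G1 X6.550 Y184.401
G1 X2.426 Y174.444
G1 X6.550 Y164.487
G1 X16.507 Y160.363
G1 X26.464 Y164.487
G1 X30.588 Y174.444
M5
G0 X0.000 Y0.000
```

<svg xmlns="http://www.w3.org/2000/svg" width="205.163mm" height="290.453mm" viewBox="0 0 205.163 290.453">
  <polygon points="34.266,108.067 105.344,108.067 105.344,217.334 34.266,217.334" fill="none" stroke="#0000ff"/>
  <polygon points="30.588,116.009 26.464,106.052 16.507,101.928 6.550,106.052 2.426,116.009 6.550,125.966 16.507,130.090 26.464,125.966" fill="none" stroke="#ff00ff"/>
</svg>

Each laser-on run becomes one SVG element. Flip Y back into SVG space with y_svg = 290.453 − y_machine.

Run 1: the run's S224 means `#0000ff` (engrave). The run returns to its start, so emit a `<polygon>` with points (Y-flipped): 34.266,108.067 105.344,108.067 105.344,217.334 34.266,217.334.

Run 2: the run's S618 means `#ff00ff` (score). The run returns to its start, so emit a `<polygon>` with points (Y-flipped): 30.588,116.009 26.464,106.052 16.507,101.928 6.550,106.052 2.426,116.009 6.550,125.966 16.507,130.090 26.464,125.966.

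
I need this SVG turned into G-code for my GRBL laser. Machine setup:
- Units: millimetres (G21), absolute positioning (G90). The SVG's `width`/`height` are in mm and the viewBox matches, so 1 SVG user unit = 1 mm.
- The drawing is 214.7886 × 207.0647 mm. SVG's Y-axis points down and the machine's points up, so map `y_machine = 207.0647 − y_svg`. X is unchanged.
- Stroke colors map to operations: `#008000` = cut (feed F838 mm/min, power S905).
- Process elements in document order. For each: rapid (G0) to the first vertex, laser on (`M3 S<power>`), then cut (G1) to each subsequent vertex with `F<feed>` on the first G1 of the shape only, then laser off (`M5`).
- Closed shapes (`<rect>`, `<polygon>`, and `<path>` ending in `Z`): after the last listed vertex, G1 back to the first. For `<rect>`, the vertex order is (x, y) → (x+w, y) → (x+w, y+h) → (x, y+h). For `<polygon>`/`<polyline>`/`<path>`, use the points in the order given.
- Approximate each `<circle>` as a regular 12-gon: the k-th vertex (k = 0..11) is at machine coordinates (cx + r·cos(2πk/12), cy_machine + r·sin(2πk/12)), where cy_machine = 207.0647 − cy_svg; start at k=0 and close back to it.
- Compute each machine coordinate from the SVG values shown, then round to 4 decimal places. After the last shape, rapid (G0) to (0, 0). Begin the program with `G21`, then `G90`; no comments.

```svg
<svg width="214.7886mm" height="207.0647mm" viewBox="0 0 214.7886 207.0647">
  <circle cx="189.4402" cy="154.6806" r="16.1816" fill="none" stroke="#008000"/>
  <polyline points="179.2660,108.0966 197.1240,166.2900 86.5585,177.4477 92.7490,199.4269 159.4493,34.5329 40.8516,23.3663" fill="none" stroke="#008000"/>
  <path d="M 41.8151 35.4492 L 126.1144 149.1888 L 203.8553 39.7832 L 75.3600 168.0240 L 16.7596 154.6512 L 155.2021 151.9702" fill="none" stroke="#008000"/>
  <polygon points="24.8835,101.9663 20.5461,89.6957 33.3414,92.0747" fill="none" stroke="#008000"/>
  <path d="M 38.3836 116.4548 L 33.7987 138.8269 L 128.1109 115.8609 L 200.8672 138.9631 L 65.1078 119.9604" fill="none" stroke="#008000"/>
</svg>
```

G21
G90
G0 X205.6218 Y52.3841
M3 S905
G1 X203.4539 Y60.4749 F838
G1 X197.5310 Y66.3978
G1 X189.4402 Y68.5657
G1 X181.3494 Y66.3978
G1 X175.4265 Y60.4749
G1 X173.2586 Y52.3841
G1 X175.4265 Y44.2933
G1 X181.3494 Y38.3704
G1 X189.4402 Y36.2025
G1 X197.5310 Y38.3704
G1 X203.4539 Y44.2933
G1 X205.6218 Y52.3841
M5
G0 X179.2660 Y98.9681
M3 S905
G1 X197.1240 Y40.7747 F838
G1 X86.5585 Y29.6170
G1 X92.7490 Y7.6378
G1 X159.4493 Y172.5318
G1 X40.8516 Y183.6984
M5
G0 X41.8151 Y171.6155
M3 S905
G1 X126.1144 Y57.8759 F838
G1 X203.8553 Y167.2815
G1 X75.3600 Y39.0407
G1 X16.7596 Y52.4135
G1 X155.2021 Y55.0945
M5
G0 X24.8835 Y105.0984
M3 S905
G1 X20.5461 Y117.3690 F838
G1 X33.3414 Y114.9900
G1 X24.8835 Y105.0984
M5
G0 X38.3836 Y90.6099
M3 S905
G1 X33.7987 Y68.2378 F838
G1 X128.1109 Y91.2038
G1 X200.8672 Y68.1016
G1 X65.1078 Y87.1043
M5
G0 X0.0000 Y0.0000

Since the viewBox matches the mm dimensions, user units are millimetres directly. The only transform is the Y-flip y_m = 207.0647 − y_svg.

Shape 1 is a circle drawn with `<circle>`. Its stroke #008000 means cut at S905, F838. After flipping Y the toolpath is (205.6218,52.3841) → (203.4539,60.4749) → (197.5310,66.3978) → (189.4402,68.5657) → (181.3494,66.3978) → (175.4265,60.4749) → (173.2586,52.3841) → (175.4265,44.2933) → (181.3494,38.3704) → (189.4402,36.2025) → (197.5310,38.3704) → (203.4539,44.2933) → (205.6218,52.3841), returning to the start.

Shape 2 is a open polyline drawn with `<polyline>`. Its stroke #008000 means cut at S905, F838. After flipping Y the toolpath is (179.2660,98.9681) → (197.1240,40.7747) → (86.5585,29.6170) → (92.7490,7.6378) → (159.4493,172.5318) → (40.8516,183.6984).

Shape 3 is a open polyline drawn with `<path>`. Its stroke #008000 means cut at S905, F838. After flipping Y the toolpath is (41.8151,171.6155) → (126.1144,57.8759) → (203.8553,167.2815) → (75.3600,39.0407) → (16.7596,52.4135) → (155.2021,55.0945).

Shape 4 is a regular polygon drawn with `<polygon>`. Its stroke #008000 means cut at S905, F838. After flipping Y the toolpath is (24.8835,105.0984) → (20.5461,117.3690) → (33.3414,114.9900) → (24.8835,105.0984), returning to the start.

Shape 5 is a open polyline drawn with `<path>`. Its stroke #008000 means cut at S905, F838. After flipping Y the toolpath is (38.3836,90.6099) → (33.7987,68.2378) → (128.1109,91.2038) → (200.8672,68.1016) → (65.1078,87.1043).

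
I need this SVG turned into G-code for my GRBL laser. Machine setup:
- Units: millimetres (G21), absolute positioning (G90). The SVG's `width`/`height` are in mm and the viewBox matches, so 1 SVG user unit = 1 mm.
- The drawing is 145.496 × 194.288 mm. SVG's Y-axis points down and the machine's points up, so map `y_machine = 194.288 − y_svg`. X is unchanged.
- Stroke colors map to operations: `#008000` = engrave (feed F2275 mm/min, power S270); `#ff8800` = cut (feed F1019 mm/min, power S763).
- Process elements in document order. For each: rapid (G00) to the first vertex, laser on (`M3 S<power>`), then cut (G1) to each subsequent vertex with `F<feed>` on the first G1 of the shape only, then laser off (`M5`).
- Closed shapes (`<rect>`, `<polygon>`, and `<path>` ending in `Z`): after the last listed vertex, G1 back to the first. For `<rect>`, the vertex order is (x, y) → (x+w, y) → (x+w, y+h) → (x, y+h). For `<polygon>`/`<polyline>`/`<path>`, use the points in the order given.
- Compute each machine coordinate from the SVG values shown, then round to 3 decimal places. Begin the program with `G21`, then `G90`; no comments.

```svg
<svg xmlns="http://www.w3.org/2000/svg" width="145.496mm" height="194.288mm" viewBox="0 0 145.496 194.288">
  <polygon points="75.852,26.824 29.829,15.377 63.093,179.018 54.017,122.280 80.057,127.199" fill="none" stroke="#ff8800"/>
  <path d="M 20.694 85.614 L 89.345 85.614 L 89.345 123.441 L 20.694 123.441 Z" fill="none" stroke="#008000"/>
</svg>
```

1 u = 1 mm; y_m = 194.288 − y.

[1] `<polygon>` closed polygon, #ff8800→cut S763 F1019: (75.852,167.464) → (29.829,178.911) → (63.093,15.270) → (54.017,72.008) → (80.057,67.089) → (75.852,167.464) (closed)

[2] `<path>` rectangle, #008000→engrave S270 F2275: (20.694,108.674) → (89.345,108.674) → (89.345,70.847) → (20.694,70.847) → (20.694,108.674) (closed)

G21
G90
G00 X75.852 Y167.464
M3 S763
G1 X29.829 Y178.911 F1019
G1 X63.093 Y15.270
G1 X54.017 Y72.008
G1 X80.057 Y67.089
G1 X75.852 Y167.464
M5
G00 X20.694 Y108.674
M3 S270
G1 X89.345 Y108.674 F2275
G1 X89.345 Y70.847
G1 X20.694 Y70.847
G1 X20.694 Y108.674
M5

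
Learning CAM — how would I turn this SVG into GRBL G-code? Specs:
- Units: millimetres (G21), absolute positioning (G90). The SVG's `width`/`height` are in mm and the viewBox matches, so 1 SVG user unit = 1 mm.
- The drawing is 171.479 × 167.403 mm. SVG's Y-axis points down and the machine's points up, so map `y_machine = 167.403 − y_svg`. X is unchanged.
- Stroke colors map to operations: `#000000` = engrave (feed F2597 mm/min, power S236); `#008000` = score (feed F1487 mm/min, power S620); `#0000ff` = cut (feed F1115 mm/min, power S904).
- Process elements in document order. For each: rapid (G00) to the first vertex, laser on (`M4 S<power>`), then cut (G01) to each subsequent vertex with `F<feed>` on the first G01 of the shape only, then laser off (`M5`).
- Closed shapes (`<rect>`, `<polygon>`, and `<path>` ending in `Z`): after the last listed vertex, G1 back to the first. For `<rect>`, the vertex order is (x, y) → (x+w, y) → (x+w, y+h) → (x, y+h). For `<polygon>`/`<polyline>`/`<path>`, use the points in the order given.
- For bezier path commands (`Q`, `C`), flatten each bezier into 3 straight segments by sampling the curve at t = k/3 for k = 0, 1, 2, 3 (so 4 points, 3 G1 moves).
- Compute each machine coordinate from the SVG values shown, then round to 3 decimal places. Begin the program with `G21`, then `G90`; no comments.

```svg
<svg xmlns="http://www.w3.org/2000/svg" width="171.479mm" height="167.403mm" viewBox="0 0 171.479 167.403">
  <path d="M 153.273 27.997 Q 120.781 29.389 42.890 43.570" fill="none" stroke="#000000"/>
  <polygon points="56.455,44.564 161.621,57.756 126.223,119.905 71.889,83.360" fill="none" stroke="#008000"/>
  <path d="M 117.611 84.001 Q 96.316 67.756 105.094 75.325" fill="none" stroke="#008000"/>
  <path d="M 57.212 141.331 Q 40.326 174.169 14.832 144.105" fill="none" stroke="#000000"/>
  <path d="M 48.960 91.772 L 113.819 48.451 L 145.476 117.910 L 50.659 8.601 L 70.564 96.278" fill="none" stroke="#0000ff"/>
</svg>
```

G21
G90
G00 X153.273 Y139.406
M4 S236
G01 X126.567 Y137.057 F2597
G01 X89.773 Y131.866
G01 X42.890 Y123.833
M5
G00 X56.455 Y122.839
M4 S620
G01 X161.621 Y109.647 F1487
G01 X126.223 Y47.498
G01 X71.889 Y84.043
G01 X56.455 Y122.839
M5
G00 X117.611 Y83.402
M4 S620
G01 X106.756 Y91.586 F1487
G01 X102.583 Y94.478
G01 X105.094 Y92.078
M5
G00 X57.212 Y26.072
M4 S236
G01 X44.998 Y11.169 F2597
G01 X30.872 Y10.244
G01 X14.832 Y23.298
M5
G00 X48.960 Y75.631
M4 S904
G01 X113.819 Y118.952 F1115
G01 X145.476 Y49.493
G01 X50.659 Y158.802
G01 X70.564 Y71.125
M5

viewBox `0 0 171.479 167.403` with mm width/height → 1 unit = 1 mm. Flip: y_m = 167.403 − y_svg.

**Shape 1** — `<path>` quadratic bezier, stroke `#000000` → engrave (S236, F2597). Control points (SVG): P0=(153.273,27.997), P1=(120.781,29.389), P2=(42.890,43.570); sampled at t=k/3. Machine vertices: (153.273,139.406) → (126.567,137.057) → (89.773,131.866) → (42.890,123.833). Open path.

**Shape 2** — `<polygon>` closed polygon, stroke `#008000` → score (S620, F1487). Machine vertices: (56.455,122.839) → (161.621,109.647) → (126.223,47.498) → (71.889,84.043) → (56.455,122.839). Closed: final G1 returns to the first vertex.

**Shape 3** — `<path>` quadratic bezier, stroke `#008000` → score (S620, F1487). Control points (SVG): P0=(117.611,84.001), P1=(96.316,67.756), P2=(105.094,75.325); sampled at t=k/3. Machine vertices: (117.611,83.402) → (106.756,91.586) → (102.583,94.478) → (105.094,92.078). Open path.

**Shape 4** — `<path>` quadratic bezier, stroke `#000000` → engrave (S236, F2597). Control points (SVG): P0=(57.212,141.331), P1=(40.326,174.169), P2=(14.832,144.105); sampled at t=k/3. Machine vertices: (57.212,26.072) → (44.998,11.169) → (30.872,10.244) → (14.832,23.298). Open path.

**Shape 5** — `<path>` open polyline, stroke `#0000ff` → cut (S904, F1115). Machine vertices: (48.960,75.631) → (113.819,118.952) → (145.476,49.493) → (50.659,158.802) → (70.564,71.125). Open path.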